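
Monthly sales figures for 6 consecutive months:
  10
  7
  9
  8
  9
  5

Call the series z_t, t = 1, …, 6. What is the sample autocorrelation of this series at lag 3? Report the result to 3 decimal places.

-0.250

Mean z̄ = (10 + 7 + 9 + 8 + 9 + 5)/6 = 8.0000
Deviations from mean: 2.0000, -1.0000, 1.0000, 0.0000, 1.0000, -3.0000
Numerator Σ_{t=1}^{3}(z_t−z̄)(z_{t+3}−z̄) = -4.0000
Denominator Σ(z_t−z̄)² = 16.0000
r_3 = -4.0000 / 16.0000 = -0.250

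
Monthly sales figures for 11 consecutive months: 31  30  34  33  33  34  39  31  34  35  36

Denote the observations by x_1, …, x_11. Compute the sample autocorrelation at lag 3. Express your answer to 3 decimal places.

Mean x̄ = (31 + 30 + 34 + 33 + 33 + 34 + 39 + 31 + 34 + 35 + 36)/11 = 33.6364
Numerator Σ_{t=1}^{8}(x_t−x̄)(x_{t+3}−x̄) = 3.6033
Denominator Σ(x_t−x̄)² = 64.5455
r_3 = 3.6033 / 64.5455 = 0.056

0.056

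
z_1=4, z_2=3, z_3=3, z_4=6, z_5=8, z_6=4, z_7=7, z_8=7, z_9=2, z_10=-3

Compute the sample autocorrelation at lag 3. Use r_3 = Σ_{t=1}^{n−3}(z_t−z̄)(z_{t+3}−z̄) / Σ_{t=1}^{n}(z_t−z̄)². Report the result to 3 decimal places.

-0.085

Mean z̄ = (4 + 3 + 3 + 6 + 8 + 4 + 7 + 7 + 2 − 3)/10 = 4.1000
Σ(z_t−z̄)(z_{t+3}−z̄) = (-0.1900) + (-4.2900) + (0.1100) + (5.5100) + (11.3100) + (0.2100) + (-20.5900) = -7.9300
Denominator Σ(z_t−z̄)² = 92.9000
r_3 = -7.9300 / 92.9000 = -0.085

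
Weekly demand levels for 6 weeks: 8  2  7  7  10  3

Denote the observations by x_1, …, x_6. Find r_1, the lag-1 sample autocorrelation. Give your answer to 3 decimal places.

-0.413

Mean x̄ = (8 + 2 + 7 + 7 + 10 + 3)/6 = 6.1667
Deviations from mean: 1.8333, -4.1667, 0.8333, 0.8333, 3.8333, -3.1667
Σ(x_t−x̄)(x_{t+1}−x̄) = (-7.6389) + (-3.4722) + (0.6944) + (3.1944) + (-12.1389) = -19.3611
Denominator Σ(x_t−x̄)² = 46.8333
r_1 = -19.3611 / 46.8333 = -0.413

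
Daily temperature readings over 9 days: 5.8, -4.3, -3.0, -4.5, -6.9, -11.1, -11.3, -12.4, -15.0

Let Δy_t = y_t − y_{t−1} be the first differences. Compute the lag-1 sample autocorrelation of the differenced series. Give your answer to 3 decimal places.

First differences Δy: -10.1, 1.3, -1.5, -2.4, -4.2, -0.2, -1.1, -2.6
Mean of differences = -2.6000
Numerator Σ(Δy_t−Δȳ)(Δy_{t+1}−Δȳ) = -25.3000
Denominator Σ(Δy_t−Δȳ)² = 83.2800
r_1(Δy) = -25.3000 / 83.2800 = -0.304

-0.304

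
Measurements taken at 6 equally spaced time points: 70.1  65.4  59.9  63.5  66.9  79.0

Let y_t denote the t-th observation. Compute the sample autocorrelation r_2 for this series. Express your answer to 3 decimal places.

Mean ȳ = (70.1 + 65.4 + 59.9 + 63.5 + 66.9 + 79.0)/6 = 67.4667
Deviations from mean: 2.6333, -2.0667, -7.5667, -3.9667, -0.5667, 11.5333
Σ(y_t−ȳ)(y_{t+2}−ȳ) = (-19.9256) + (8.1978) + (4.2878) + (-45.7489) = -53.1889
Denominator Σ(y_t−ȳ)² = 217.5333
r_2 = -53.1889 / 217.5333 = -0.245

-0.245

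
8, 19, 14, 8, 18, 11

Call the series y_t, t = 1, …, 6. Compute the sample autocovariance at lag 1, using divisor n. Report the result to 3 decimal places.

Mean ȳ = (8 + 19 + 14 + 8 + 18 + 11)/6 = 13.0000
Deviations: -5.0000, 6.0000, 1.0000, -5.0000, 5.0000, -2.0000
Σ_{t=1}^{5}(y_t−ȳ)(y_{t+1}−ȳ) = -64.0000
γ_1 = -64.0000 / 6 = -10.667

-10.667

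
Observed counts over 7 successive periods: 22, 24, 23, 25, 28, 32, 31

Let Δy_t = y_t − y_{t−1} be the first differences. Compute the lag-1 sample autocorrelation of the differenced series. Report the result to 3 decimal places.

-0.198

First differences Δy: 2, -1, 2, 3, 4, -1
Mean of differences = 1.5000
Numerator Σ(Δy_t−Δȳ)(Δy_{t+1}−Δȳ) = -4.2500
Denominator Σ(Δy_t−Δȳ)² = 21.5000
r_1(Δy) = -4.2500 / 21.5000 = -0.198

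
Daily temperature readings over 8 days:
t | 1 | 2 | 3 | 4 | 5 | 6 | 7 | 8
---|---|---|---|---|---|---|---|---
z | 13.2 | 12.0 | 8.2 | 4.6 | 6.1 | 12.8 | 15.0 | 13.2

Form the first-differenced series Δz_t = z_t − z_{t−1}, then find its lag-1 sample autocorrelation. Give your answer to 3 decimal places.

First differences Δz: -1.2, -3.8, -3.6, 1.5, 6.7, 2.2, -1.8
Mean of differences = 0.0000
Numerator Σ(Δz_t−Δz̄)(Δz_{t+1}−Δz̄) = 33.6700
Denominator Σ(Δz_t−Δz̄)² = 84.0600
r_1(Δz) = 33.6700 / 84.0600 = 0.401

0.401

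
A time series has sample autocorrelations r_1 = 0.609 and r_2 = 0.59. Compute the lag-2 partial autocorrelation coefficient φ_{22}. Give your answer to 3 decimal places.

φ_{22} = (r_2 − r_1²) / (1 − r_1²)
r_1² = (0.609)² = 0.370881
Numerator = 0.59 − 0.3709 = 0.2191; denominator = 1 − 0.3709 = 0.6291
φ_{22} = 0.2191 / 0.6291 = 0.348

0.348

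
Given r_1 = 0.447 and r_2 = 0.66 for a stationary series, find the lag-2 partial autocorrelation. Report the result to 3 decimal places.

φ_{22} = (r_2 − r_1²) / (1 − r_1²)
r_1² = (0.447)² = 0.199809
Numerator = 0.66 − 0.1998 = 0.4602; denominator = 1 − 0.1998 = 0.8002
φ_{22} = 0.4602 / 0.8002 = 0.575

0.575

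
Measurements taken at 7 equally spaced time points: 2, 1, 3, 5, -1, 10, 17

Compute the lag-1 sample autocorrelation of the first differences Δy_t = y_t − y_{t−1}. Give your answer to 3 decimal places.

-0.156

First differences Δy: -1, 2, 2, -6, 11, 7
Mean of differences = 2.5000
Numerator Σ(Δy_t−Δȳ)(Δy_{t+1}−Δȳ) = -27.7500
Denominator Σ(Δy_t−Δȳ)² = 177.5000
r_1(Δy) = -27.7500 / 177.5000 = -0.156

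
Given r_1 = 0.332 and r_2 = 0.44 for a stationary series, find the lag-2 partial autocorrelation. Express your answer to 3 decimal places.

0.371

φ_{22} = (r_2 − r_1²) / (1 − r_1²)
r_1² = (0.332)² = 0.110224
Numerator = 0.44 − 0.1102 = 0.3298; denominator = 1 − 0.1102 = 0.8898
φ_{22} = 0.3298 / 0.8898 = 0.371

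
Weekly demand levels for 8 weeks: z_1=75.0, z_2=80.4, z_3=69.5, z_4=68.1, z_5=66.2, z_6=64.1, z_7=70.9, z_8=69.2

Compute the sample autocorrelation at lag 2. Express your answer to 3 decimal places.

Mean z̄ = (75.0 + 80.4 + 69.5 + 68.1 + 66.2 + 64.1 + 70.9 + 69.2)/8 = 70.4250
Numerator Σ_{t=1}^{6}(z_t−z̄)(z_{t+2}−z̄) = -3.0688
Denominator Σ(z_t−z̄)² = 186.2750
r_2 = -3.0688 / 186.2750 = -0.016

-0.016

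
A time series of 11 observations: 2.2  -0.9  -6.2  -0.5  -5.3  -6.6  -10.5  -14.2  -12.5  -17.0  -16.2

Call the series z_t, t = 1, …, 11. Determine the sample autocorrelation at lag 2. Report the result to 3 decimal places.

0.402

Mean z̄ = (2.2 − 0.9 − 6.2 − 0.5 − 5.3 − 6.6 − 10.5 − 14.2 − 12.5 − 17.0 − 16.2)/11 = -7.9727
Numerator Σ_{t=1}^{9}(z_t−z̄)(z_{t+2}−z̄) = 175.4831
Denominator Σ(z_t−z̄)² = 436.3618
r_2 = 175.4831 / 436.3618 = 0.402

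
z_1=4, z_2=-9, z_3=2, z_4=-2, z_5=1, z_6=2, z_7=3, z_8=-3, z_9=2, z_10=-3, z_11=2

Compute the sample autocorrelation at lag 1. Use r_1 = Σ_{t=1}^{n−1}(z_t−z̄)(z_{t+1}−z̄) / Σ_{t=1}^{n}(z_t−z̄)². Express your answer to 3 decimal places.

Mean z̄ = (4 − 9 + 2 − 2 + 1 + 2 + 3 − 3 + 2 − 3 + 2)/11 = -0.0909
Numerator Σ_{t=1}^{10}(z_t−z̄)(z_{t+1}−z̄) = -79.6446
Denominator Σ(z_t−z̄)² = 144.9091
r_1 = -79.6446 / 144.9091 = -0.550

-0.550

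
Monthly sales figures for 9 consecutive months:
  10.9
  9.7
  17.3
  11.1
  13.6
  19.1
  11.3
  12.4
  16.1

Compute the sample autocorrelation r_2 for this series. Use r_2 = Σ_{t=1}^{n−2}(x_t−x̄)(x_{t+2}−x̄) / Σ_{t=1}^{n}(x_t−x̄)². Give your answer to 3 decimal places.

-0.303

Mean x̄ = (10.9 + 9.7 + 17.3 + 11.1 + 13.6 + 19.1 + 11.3 + 12.4 + 16.1)/9 = 13.5000
Σ(x_t−x̄)(x_{t+2}−x̄) = (-9.8800) + (9.1200) + (0.3800) + (-13.4400) + (-0.2200) + (-6.1600) + (-5.7200) = -25.9200
Denominator Σ(x_t−x̄)² = 85.5800
r_2 = -25.9200 / 85.5800 = -0.303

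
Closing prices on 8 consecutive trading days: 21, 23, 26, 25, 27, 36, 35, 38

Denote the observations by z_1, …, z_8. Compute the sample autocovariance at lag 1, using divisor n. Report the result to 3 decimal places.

20.967

Mean z̄ = (21 + 23 + 26 + 25 + 27 + 36 + 35 + 38)/8 = 28.8750
Σ_{t=1}^{7}(z_t−z̄)(z_{t+1}−z̄) = 167.7344
γ_1 = 167.7344 / 8 = 20.967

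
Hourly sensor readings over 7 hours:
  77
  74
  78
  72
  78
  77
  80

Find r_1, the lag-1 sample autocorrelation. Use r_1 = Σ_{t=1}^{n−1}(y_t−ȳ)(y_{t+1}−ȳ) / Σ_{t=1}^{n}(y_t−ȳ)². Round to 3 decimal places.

-0.360

Mean ȳ = (77 + 74 + 78 + 72 + 78 + 77 + 80)/7 = 76.5714
Deviations from mean: 0.4286, -2.5714, 1.4286, -4.5714, 1.4286, 0.4286, 3.4286
Σ(y_t−ȳ)(y_{t+1}−ȳ) = (-1.1020) + (-3.6735) + (-6.5306) + (-6.5306) + (0.6122) + (1.4694) = -15.7551
Denominator Σ(y_t−ȳ)² = 43.7143
r_1 = -15.7551 / 43.7143 = -0.360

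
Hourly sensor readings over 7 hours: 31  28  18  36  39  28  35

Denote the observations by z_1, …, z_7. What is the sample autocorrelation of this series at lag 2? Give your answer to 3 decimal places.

-0.351

Mean z̄ = (31 + 28 + 18 + 36 + 39 + 28 + 35)/7 = 30.7143
Deviations from mean: 0.2857, -2.7143, -12.7143, 5.2857, 8.2857, -2.7143, 4.2857
Numerator Σ_{t=1}^{5}(z_t−z̄)(z_{t+2}−z̄) = -102.1633
Denominator Σ(z_t−z̄)² = 291.4286
r_2 = -102.1633 / 291.4286 = -0.351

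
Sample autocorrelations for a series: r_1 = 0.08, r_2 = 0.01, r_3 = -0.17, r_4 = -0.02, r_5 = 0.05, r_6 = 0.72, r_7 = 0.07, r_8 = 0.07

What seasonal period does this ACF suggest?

The largest autocorrelation is r_6 = 0.72; the remaining lags stay at or below 0.08.
The dominant spike at lag 6 indicates a seasonal period of 6.

6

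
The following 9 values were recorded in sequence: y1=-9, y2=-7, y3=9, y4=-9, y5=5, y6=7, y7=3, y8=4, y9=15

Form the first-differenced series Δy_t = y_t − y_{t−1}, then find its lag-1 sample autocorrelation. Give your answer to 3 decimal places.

First differences Δy: 2, 16, -18, 14, 2, -4, 1, 11
Mean of differences = 3.0000
Numerator Σ(Δy_t−Δȳ)(Δy_{t+1}−Δȳ) = -523.0000
Denominator Σ(Δy_t−Δȳ)² = 850.0000
r_1(Δy) = -523.0000 / 850.0000 = -0.615

-0.615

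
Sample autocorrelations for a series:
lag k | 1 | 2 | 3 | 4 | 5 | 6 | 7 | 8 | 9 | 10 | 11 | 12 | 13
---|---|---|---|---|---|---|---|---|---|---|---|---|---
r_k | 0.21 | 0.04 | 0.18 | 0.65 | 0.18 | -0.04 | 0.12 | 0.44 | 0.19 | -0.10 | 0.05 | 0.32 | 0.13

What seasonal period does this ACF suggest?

4

The largest autocorrelation is r_4 = 0.65, with weaker echoes at lags 8 (0.44) and 12 (0.32); the remaining lags stay at or below 0.21.
The dominant spike at lag 4 indicates a seasonal period of 4.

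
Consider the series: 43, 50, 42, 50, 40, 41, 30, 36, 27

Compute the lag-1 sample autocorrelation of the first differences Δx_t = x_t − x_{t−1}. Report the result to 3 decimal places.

-0.771

First differences Δx: 7, -8, 8, -10, 1, -11, 6, -9
Mean of differences = -2.0000
Numerator Σ(Δx_t−Δx̄)(Δx_{t+1}−Δx̄) = -373.0000
Denominator Σ(Δx_t−Δx̄)² = 484.0000
r_1(Δx) = -373.0000 / 484.0000 = -0.771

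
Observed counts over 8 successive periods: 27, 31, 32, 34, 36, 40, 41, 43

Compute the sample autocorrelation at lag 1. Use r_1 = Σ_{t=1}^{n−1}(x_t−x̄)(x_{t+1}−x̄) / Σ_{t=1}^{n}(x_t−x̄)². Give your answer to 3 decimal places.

0.592

Mean x̄ = (27 + 31 + 32 + 34 + 36 + 40 + 41 + 43)/8 = 35.5000
Deviations from mean: -8.5000, -4.5000, -3.5000, -1.5000, 0.5000, 4.5000, 5.5000, 7.5000
Numerator Σ_{t=1}^{7}(x_t−x̄)(x_{t+1}−x̄) = 126.7500
Denominator Σ(x_t−x̄)² = 214.0000
r_1 = 126.7500 / 214.0000 = 0.592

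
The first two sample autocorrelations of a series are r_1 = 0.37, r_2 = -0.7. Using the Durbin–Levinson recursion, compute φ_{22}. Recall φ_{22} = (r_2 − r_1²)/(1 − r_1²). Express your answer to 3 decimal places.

φ_{22} = (r_2 − r_1²) / (1 − r_1²)
r_1² = (0.37)² = 0.1369
Numerator = -0.7 − 0.1369 = -0.8369; denominator = 1 − 0.1369 = 0.8631
φ_{22} = -0.8369 / 0.8631 = -0.970

-0.970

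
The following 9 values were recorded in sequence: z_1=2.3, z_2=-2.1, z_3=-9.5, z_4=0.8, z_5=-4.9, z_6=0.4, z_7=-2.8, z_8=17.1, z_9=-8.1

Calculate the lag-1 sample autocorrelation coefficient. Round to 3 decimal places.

-0.386

Mean z̄ = (2.3 − 2.1 − 9.5 + 0.8 − 4.9 + 0.4 − 2.8 + 17.1 − 8.1)/9 = -0.7556
Numerator Σ_{t=1}^{8}(z_t−z̄)(z_{t+1}−z̄) = -187.1964
Denominator Σ(z_t−z̄)² = 485.4822
r_1 = -187.1964 / 485.4822 = -0.386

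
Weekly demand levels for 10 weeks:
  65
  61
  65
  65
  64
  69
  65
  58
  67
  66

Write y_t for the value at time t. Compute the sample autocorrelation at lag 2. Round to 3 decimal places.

Mean ȳ = (65 + 61 + 65 + 65 + 64 + 69 + 65 + 58 + 67 + 66)/10 = 64.5000
Numerator Σ_{t=1}^{8}(y_t−ȳ)(y_{t+2}−ȳ) = -37.5000
Denominator Σ(y_t−ȳ)² = 84.5000
r_2 = -37.5000 / 84.5000 = -0.444

-0.444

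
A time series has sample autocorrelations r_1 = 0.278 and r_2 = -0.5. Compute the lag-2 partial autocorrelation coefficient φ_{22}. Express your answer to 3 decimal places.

φ_{22} = (r_2 − r_1²) / (1 − r_1²)
r_1² = (0.278)² = 0.077284
Numerator = -0.5 − 0.0773 = -0.5773; denominator = 1 − 0.0773 = 0.9227
φ_{22} = -0.5773 / 0.9227 = -0.626

-0.626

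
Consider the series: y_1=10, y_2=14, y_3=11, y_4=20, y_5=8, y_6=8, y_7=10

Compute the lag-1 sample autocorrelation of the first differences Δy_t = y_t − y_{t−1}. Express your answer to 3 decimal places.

First differences Δy: 4, -3, 9, -12, 0, 2
Mean of differences = 0.0000
Numerator Σ(Δy_t−Δȳ)(Δy_{t+1}−Δȳ) = -147.0000
Denominator Σ(Δy_t−Δȳ)² = 254.0000
r_1(Δy) = -147.0000 / 254.0000 = -0.579

-0.579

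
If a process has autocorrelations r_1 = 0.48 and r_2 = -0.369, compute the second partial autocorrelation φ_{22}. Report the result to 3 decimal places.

-0.779

φ_{22} = (r_2 − r_1²) / (1 − r_1²)
r_1² = (0.48)² = 0.2304
Numerator = -0.369 − 0.2304 = -0.5994; denominator = 1 − 0.2304 = 0.7696
φ_{22} = -0.5994 / 0.7696 = -0.779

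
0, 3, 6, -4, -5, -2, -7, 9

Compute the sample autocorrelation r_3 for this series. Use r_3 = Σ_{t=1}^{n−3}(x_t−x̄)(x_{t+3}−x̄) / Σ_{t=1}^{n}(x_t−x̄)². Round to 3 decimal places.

-0.200

Mean x̄ = (0 + 3 + 6 − 4 − 5 − 2 − 7 + 9)/8 = 0.0000
Deviations from mean: 0.0000, 3.0000, 6.0000, -4.0000, -5.0000, -2.0000, -7.0000, 9.0000
Σ(x_t−x̄)(x_{t+3}−x̄) = (0.0000) + (-15.0000) + (-12.0000) + (28.0000) + (-45.0000) = -44.0000
Denominator Σ(x_t−x̄)² = 220.0000
r_3 = -44.0000 / 220.0000 = -0.200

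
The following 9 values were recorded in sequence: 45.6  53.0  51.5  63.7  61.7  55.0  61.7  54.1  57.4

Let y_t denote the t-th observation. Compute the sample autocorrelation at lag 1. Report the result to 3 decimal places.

Mean ȳ = (45.6 + 53.0 + 51.5 + 63.7 + 61.7 + 55.0 + 61.7 + 54.1 + 57.4)/9 = 55.9667
Numerator Σ_{t=1}^{8}(y_t−ȳ)(y_{t+1}−ȳ) = 29.3389
Denominator Σ(y_t−ȳ)² = 268.2400
r_1 = 29.3389 / 268.2400 = 0.109

0.109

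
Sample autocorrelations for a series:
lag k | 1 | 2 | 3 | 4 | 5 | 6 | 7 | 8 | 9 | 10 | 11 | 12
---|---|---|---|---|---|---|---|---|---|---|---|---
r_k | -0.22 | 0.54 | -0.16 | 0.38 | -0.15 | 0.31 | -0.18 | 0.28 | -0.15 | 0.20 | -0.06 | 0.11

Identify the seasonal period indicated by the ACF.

2

The largest autocorrelation is r_2 = 0.54, with weaker echoes at lags 4 (0.38), 6 (0.31), 8 (0.28) and 10 (0.20); the remaining lags stay at or below 0.11.
The dominant spike at lag 2 indicates a seasonal period of 2.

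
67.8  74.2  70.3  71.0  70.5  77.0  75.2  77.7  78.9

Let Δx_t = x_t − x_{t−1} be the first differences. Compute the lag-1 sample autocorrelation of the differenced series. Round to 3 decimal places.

-0.541

First differences Δx: 6.4, -3.9, 0.7, -0.5, 6.5, -1.8, 2.5, 1.2
Mean of differences = 1.3875
Numerator Σ(Δx_t−Δx̄)(Δx_{t+1}−Δx̄) = -51.2714
Denominator Σ(Δx_t−Δx̄)² = 94.6888
r_1(Δx) = -51.2714 / 94.6888 = -0.541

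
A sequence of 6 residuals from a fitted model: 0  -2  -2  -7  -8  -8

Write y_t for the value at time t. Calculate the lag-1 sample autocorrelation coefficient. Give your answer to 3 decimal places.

0.508

Mean ȳ = (0 − 2 − 2 − 7 − 8 − 8)/6 = -4.5000
Deviations from mean: 4.5000, 2.5000, 2.5000, -2.5000, -3.5000, -3.5000
Σ(y_t−ȳ)(y_{t+1}−ȳ) = (11.2500) + (6.2500) + (-6.2500) + (8.7500) + (12.2500) = 32.2500
Denominator Σ(y_t−ȳ)² = 63.5000
r_1 = 32.2500 / 63.5000 = 0.508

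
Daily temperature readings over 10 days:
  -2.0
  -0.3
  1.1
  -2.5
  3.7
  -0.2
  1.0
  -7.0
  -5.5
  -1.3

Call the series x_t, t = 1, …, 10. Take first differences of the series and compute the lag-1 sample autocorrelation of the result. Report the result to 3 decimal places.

First differences Δx: 1.7, 1.4, -3.6, 6.2, -3.9, 1.2, -8.0, 1.5, 4.2
Mean of differences = 0.0778
Numerator Σ(Δx_t−Δx̄)(Δx_{t+1}−Δx̄) = -68.7416
Denominator Σ(Δx_t−Δx̄)² = 156.7356
r_1(Δx) = -68.7416 / 156.7356 = -0.439

-0.439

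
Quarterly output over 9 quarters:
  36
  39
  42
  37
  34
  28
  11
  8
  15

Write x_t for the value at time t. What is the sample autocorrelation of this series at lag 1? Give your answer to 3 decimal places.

0.754

Mean x̄ = (36 + 39 + 42 + 37 + 34 + 28 + 11 + 8 + 15)/9 = 27.7778
Numerator Σ_{t=1}^{8}(x_t−x̄)(x_{t+1}−x̄) = 1022.6173
Denominator Σ(x_t−x̄)² = 1355.5556
r_1 = 1022.6173 / 1355.5556 = 0.754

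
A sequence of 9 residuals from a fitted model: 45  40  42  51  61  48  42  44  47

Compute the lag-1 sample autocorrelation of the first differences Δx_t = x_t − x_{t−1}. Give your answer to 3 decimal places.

0.091

First differences Δx: -5, 2, 9, 10, -13, -6, 2, 3
Mean of differences = 0.2500
Numerator Σ(Δx_t−Δx̄)(Δx_{t+1}−Δx̄) = 38.9375
Denominator Σ(Δx_t−Δx̄)² = 427.5000
r_1(Δx) = 38.9375 / 427.5000 = 0.091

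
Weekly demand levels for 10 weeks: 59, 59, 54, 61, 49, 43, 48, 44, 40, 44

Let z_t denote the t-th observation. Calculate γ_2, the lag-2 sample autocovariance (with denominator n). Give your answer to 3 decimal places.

15.408

Mean z̄ = (59 + 59 + 54 + 61 + 49 + 43 + 48 + 44 + 40 + 44)/10 = 50.1000
Σ_{t=1}^{8}(z_t−z̄)(z_{t+2}−z̄) = 154.0800
γ_2 = 154.0800 / 10 = 15.408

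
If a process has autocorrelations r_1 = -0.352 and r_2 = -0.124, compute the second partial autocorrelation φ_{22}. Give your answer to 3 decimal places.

φ_{22} = (r_2 − r_1²) / (1 − r_1²)
r_1² = (-0.352)² = 0.123904
Numerator = -0.124 − 0.1239 = -0.2479; denominator = 1 − 0.1239 = 0.8761
φ_{22} = -0.2479 / 0.8761 = -0.283

-0.283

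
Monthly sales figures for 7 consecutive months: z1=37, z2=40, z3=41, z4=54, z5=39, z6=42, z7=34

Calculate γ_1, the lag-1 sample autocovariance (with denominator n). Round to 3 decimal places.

Mean z̄ = (37 + 40 + 41 + 54 + 39 + 42 + 34)/7 = 41.0000
Deviations: -4.0000, -1.0000, 0.0000, 13.0000, -2.0000, 1.0000, -7.0000
Σ_{t=1}^{6}(z_t−z̄)(z_{t+1}−z̄) = -31.0000
γ_1 = -31.0000 / 7 = -4.429

-4.429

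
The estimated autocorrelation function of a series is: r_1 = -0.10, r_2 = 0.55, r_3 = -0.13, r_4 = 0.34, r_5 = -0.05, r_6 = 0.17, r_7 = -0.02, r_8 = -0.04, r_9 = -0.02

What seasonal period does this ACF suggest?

The largest autocorrelation is r_2 = 0.55, with weaker echoes at lags 4 (0.34) and 6 (0.17); the remaining lags stay at or below -0.02.
The dominant spike at lag 2 indicates a seasonal period of 2.

2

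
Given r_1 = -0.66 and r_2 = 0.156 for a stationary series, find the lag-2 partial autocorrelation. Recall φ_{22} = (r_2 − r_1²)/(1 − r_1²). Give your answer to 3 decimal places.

-0.495

φ_{22} = (r_2 − r_1²) / (1 − r_1²)
r_1² = (-0.66)² = 0.4356
Numerator = 0.156 − 0.4356 = -0.2796; denominator = 1 − 0.4356 = 0.5644
φ_{22} = -0.2796 / 0.5644 = -0.495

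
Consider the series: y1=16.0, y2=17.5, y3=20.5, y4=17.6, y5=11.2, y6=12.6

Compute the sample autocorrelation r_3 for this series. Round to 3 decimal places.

-0.378

Mean ȳ = (16.0 + 17.5 + 20.5 + 17.6 + 11.2 + 12.6)/6 = 15.9000
Deviations from mean: 0.1000, 1.6000, 4.6000, 1.7000, -4.7000, -3.3000
Numerator Σ_{t=1}^{3}(y_t−ȳ)(y_{t+3}−ȳ) = -22.5300
Denominator Σ(y_t−ȳ)² = 59.6000
r_3 = -22.5300 / 59.6000 = -0.378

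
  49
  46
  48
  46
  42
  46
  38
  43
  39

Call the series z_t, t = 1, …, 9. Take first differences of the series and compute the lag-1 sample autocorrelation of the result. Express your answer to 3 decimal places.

First differences Δz: -3, 2, -2, -4, 4, -8, 5, -4
Mean of differences = -1.2500
Numerator Σ(Δz_t−Δz̄)(Δz_{t+1}−Δz̄) = -115.3125
Denominator Σ(Δz_t−Δz̄)² = 141.5000
r_1(Δz) = -115.3125 / 141.5000 = -0.815

-0.815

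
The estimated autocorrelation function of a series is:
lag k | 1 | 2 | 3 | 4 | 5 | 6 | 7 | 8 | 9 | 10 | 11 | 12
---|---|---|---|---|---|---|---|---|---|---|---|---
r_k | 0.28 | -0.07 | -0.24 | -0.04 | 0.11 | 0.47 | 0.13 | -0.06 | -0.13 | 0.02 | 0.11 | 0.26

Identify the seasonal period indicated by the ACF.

6

The largest autocorrelation is r_6 = 0.47; the remaining lags stay at or below 0.28.
The dominant spike at lag 6 indicates a seasonal period of 6.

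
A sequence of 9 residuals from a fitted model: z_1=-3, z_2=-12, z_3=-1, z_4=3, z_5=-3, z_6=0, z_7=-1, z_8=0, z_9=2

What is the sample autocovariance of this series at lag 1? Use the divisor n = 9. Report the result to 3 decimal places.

1.099

Mean z̄ = (-3 − 12 − 1 + 3 − 3 + 0 − 1 + 0 + 2)/9 = -1.6667
Σ_{t=1}^{8}(z_t−z̄)(z_{t+1}−z̄) = 9.8889
γ_1 = 9.8889 / 9 = 1.099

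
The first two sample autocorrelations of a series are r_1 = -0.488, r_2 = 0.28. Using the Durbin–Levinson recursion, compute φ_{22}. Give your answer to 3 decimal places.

φ_{22} = (r_2 − r_1²) / (1 − r_1²)
r_1² = (-0.488)² = 0.238144
Numerator = 0.28 − 0.2381 = 0.0419; denominator = 1 − 0.2381 = 0.7619
φ_{22} = 0.0419 / 0.7619 = 0.055

0.055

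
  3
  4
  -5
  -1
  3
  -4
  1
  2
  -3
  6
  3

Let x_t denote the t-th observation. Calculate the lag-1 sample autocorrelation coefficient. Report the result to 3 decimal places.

-0.228

Mean x̄ = (3 + 4 − 5 − 1 + 3 − 4 + 1 + 2 − 3 + 6 + 3)/11 = 0.8182
Numerator Σ_{t=1}^{10}(x_t−x̄)(x_{t+1}−x̄) = -29.1240
Denominator Σ(x_t−x̄)² = 127.6364
r_1 = -29.1240 / 127.6364 = -0.228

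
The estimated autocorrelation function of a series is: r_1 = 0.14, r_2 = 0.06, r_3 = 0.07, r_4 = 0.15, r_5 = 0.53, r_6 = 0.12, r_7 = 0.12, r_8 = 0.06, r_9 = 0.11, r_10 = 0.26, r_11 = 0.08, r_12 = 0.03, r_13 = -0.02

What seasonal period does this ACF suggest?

5

The largest autocorrelation is r_5 = 0.53, with a weaker echo at lag 10 (0.26); the remaining lags stay at or below 0.15.
The dominant spike at lag 5 indicates a seasonal period of 5.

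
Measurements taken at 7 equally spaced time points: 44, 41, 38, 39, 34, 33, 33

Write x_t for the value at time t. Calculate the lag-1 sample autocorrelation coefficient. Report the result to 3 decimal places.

0.509

Mean x̄ = (44 + 41 + 38 + 39 + 34 + 33 + 33)/7 = 37.4286
Deviations from mean: 6.5714, 3.5714, 0.5714, 1.5714, -3.4286, -4.4286, -4.4286
Σ(x_t−x̄)(x_{t+1}−x̄) = (23.4694) + (2.0408) + (0.8980) + (-5.3878) + (15.1837) + (19.6122) = 55.8163
Denominator Σ(x_t−x̄)² = 109.7143
r_1 = 55.8163 / 109.7143 = 0.509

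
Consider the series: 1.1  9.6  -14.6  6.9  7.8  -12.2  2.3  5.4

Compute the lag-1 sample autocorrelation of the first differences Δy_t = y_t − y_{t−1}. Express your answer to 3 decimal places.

-0.556

First differences Δy: 8.5, -24.2, 21.5, 0.9, -20.0, 14.5, 3.1
Mean of differences = 0.6143
Numerator Σ(Δy_t−Δȳ)(Δy_{t+1}−Δȳ) = -965.5931
Denominator Σ(Δy_t−Δȳ)² = 1738.1686
r_1(Δy) = -965.5931 / 1738.1686 = -0.556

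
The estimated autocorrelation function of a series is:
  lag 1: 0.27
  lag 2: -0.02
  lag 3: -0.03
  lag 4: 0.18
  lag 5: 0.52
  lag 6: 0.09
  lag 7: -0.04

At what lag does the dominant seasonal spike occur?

5

The largest autocorrelation is r_5 = 0.52; the remaining lags stay at or below 0.27.
The dominant spike at lag 5 indicates a seasonal period of 5.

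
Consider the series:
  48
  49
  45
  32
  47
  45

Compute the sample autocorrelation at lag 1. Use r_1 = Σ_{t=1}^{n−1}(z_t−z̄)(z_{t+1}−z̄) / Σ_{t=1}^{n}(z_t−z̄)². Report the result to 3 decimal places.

-0.098

Mean z̄ = (48 + 49 + 45 + 32 + 47 + 45)/6 = 44.3333
Deviations from mean: 3.6667, 4.6667, 0.6667, -12.3333, 2.6667, 0.6667
Numerator Σ_{t=1}^{5}(z_t−z̄)(z_{t+1}−z̄) = -19.1111
Denominator Σ(z_t−z̄)² = 195.3333
r_1 = -19.1111 / 195.3333 = -0.098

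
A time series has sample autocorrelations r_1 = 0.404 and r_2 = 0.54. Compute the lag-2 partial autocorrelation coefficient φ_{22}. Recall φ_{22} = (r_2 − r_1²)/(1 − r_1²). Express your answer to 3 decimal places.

φ_{22} = (r_2 − r_1²) / (1 − r_1²)
r_1² = (0.404)² = 0.163216
Numerator = 0.54 − 0.1632 = 0.3768; denominator = 1 − 0.1632 = 0.8368
φ_{22} = 0.3768 / 0.8368 = 0.450

0.450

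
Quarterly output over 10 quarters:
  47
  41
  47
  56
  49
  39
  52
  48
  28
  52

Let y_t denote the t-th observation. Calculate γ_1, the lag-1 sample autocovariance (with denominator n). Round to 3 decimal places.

-16.581

Mean ȳ = (47 + 41 + 47 + 56 + 49 + 39 + 52 + 48 + 28 + 52)/10 = 45.9000
Σ_{t=1}^{9}(y_t−ȳ)(y_{t+1}−ȳ) = -165.8100
γ_1 = -165.8100 / 10 = -16.581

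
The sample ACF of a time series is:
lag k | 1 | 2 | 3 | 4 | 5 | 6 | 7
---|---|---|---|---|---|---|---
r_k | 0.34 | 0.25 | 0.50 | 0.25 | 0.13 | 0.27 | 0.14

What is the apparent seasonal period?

3

The largest autocorrelation is r_3 = 0.50; the remaining lags stay at or below 0.34. The elevated value at lag 1 (0.34), dropping to 0.25 at lag 2, reflects decaying short-term dependence rather than seasonality.
The dominant spike at lag 3 indicates a seasonal period of 3.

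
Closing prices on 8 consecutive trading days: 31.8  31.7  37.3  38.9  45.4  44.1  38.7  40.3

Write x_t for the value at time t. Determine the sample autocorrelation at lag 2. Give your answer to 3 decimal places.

Mean x̄ = (31.8 + 31.7 + 37.3 + 38.9 + 45.4 + 44.1 + 38.7 + 40.3)/8 = 38.5250
Deviations from mean: -6.7250, -6.8250, -1.2250, 0.3750, 6.8750, 5.5750, 0.1750, 1.7750
Σ(x_t−x̄)(x_{t+2}−x̄) = (8.2381) + (-2.5594) + (-8.4219) + (2.0906) + (1.2031) + (9.8956) = 10.4463
Denominator Σ(x_t−x̄)² = 174.9750
r_2 = 10.4463 / 174.9750 = 0.060

0.060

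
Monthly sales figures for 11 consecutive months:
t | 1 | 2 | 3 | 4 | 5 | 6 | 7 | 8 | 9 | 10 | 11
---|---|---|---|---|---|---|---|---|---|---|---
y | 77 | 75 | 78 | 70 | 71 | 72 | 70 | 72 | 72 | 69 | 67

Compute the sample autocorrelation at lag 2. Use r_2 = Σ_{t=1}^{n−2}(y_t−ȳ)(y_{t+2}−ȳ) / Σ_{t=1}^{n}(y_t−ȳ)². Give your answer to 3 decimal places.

0.176

Mean ȳ = (77 + 75 + 78 + 70 + 71 + 72 + 70 + 72 + 72 + 69 + 67)/11 = 72.0909
Numerator Σ_{t=1}^{9}(y_t−ȳ)(y_{t+2}−ȳ) = 19.8926
Denominator Σ(y_t−ȳ)² = 112.9091
r_2 = 19.8926 / 112.9091 = 0.176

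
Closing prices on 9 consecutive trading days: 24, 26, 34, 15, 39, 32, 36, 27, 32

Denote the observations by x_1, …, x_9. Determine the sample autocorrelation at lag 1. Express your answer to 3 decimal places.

Mean x̄ = (24 + 26 + 34 + 15 + 39 + 32 + 36 + 27 + 32)/9 = 29.4444
Numerator Σ_{t=1}^{8}(x_t−x̄)(x_{t+1}−x̄) = -181.8642
Denominator Σ(x_t−x̄)² = 424.2222
r_1 = -181.8642 / 424.2222 = -0.429

-0.429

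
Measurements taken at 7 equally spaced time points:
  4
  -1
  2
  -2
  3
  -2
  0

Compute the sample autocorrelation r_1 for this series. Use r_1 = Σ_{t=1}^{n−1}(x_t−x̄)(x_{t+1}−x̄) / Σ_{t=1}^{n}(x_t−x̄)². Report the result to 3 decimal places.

Mean x̄ = (4 − 1 + 2 − 2 + 3 − 2 + 0)/7 = 0.5714
Σ(x_t−x̄)(x_{t+1}−x̄) = (-5.3878) + (-2.2449) + (-3.6735) + (-6.2449) + (-6.2449) + (1.4694) = -22.3265
Denominator Σ(x_t−x̄)² = 35.7143
r_1 = -22.3265 / 35.7143 = -0.625

-0.625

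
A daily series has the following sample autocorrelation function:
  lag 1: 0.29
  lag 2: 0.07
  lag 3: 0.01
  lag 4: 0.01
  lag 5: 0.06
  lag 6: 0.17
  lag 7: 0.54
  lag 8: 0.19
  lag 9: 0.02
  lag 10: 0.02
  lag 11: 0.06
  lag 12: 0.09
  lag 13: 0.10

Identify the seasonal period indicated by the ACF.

7

The largest autocorrelation is r_7 = 0.54; the remaining lags stay at or below 0.29. The elevated value at lag 1 (0.29), dropping to 0.07 at lag 2, reflects decaying short-term dependence rather than seasonality.
The dominant spike at lag 7 indicates a seasonal period of 7.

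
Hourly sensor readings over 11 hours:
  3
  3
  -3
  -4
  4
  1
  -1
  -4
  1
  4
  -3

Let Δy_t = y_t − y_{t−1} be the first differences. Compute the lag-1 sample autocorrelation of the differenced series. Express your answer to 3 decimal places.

-0.172

First differences Δy: 0, -6, -1, 8, -3, -2, -3, 5, 3, -7
Mean of differences = -0.6000
Numerator Σ(Δy_t−Δȳ)(Δy_{t+1}−Δȳ) = -34.7600
Denominator Σ(Δy_t−Δȳ)² = 202.4000
r_1(Δy) = -34.7600 / 202.4000 = -0.172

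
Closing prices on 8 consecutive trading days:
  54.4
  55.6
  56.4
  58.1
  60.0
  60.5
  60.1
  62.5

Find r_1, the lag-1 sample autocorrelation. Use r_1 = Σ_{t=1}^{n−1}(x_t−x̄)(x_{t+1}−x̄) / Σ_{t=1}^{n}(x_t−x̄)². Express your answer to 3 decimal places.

Mean x̄ = (54.4 + 55.6 + 56.4 + 58.1 + 60.0 + 60.5 + 60.1 + 62.5)/8 = 58.4500
Deviations from mean: -4.0500, -2.8500, -2.0500, -0.3500, 1.5500, 2.0500, 1.6500, 4.0500
Σ(x_t−x̄)(x_{t+1}−x̄) = (11.5425) + (5.8425) + (0.7175) + (-0.5425) + (3.1775) + (3.3825) + (6.6825) = 30.8025
Denominator Σ(x_t−x̄)² = 54.5800
r_1 = 30.8025 / 54.5800 = 0.564

0.564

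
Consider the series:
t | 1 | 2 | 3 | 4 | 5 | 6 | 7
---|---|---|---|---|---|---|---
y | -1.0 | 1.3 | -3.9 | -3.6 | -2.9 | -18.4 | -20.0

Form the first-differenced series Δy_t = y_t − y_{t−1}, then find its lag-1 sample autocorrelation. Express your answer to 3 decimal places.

First differences Δy: 2.3, -5.2, 0.3, 0.7, -15.5, -1.6
Mean of differences = -3.1667
Numerator Σ(Δy_t−Δȳ)(Δy_{t+1}−Δȳ) = -71.7711
Denominator Σ(Δy_t−Δȳ)² = 215.5533
r_1(Δy) = -71.7711 / 215.5533 = -0.333

-0.333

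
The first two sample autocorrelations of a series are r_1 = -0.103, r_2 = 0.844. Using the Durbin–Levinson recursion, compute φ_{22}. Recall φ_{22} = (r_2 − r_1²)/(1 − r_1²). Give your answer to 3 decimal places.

φ_{22} = (r_2 − r_1²) / (1 − r_1²)
r_1² = (-0.103)² = 0.010609
Numerator = 0.844 − 0.0106 = 0.8334; denominator = 1 − 0.0106 = 0.9894
φ_{22} = 0.8334 / 0.9894 = 0.842

0.842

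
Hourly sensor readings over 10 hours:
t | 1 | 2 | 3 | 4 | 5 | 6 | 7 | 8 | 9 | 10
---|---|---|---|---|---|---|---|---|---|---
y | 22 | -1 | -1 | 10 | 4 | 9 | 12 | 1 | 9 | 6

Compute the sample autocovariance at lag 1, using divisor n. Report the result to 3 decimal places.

-12.771

Mean ȳ = (22 − 1 − 1 + 10 + 4 + 9 + 12 + 1 + 9 + 6)/10 = 7.1000
Σ_{t=1}^{9}(y_t−ȳ)(y_{t+1}−ȳ) = -127.7100
γ_1 = -127.7100 / 10 = -12.771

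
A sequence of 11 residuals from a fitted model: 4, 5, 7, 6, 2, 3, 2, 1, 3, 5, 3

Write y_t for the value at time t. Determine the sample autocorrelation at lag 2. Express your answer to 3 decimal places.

Mean ȳ = (4 + 5 + 7 + 6 + 2 + 3 + 2 + 1 + 3 + 5 + 3)/11 = 3.7273
Numerator Σ_{t=1}^{9}(y_t−ȳ)(y_{t+2}−ȳ) = -0.2397
Denominator Σ(y_t−ȳ)² = 34.1818
r_2 = -0.2397 / 34.1818 = -0.007

-0.007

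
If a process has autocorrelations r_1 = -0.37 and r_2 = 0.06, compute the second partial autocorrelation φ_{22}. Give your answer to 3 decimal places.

-0.089

φ_{22} = (r_2 − r_1²) / (1 − r_1²)
r_1² = (-0.37)² = 0.1369
Numerator = 0.06 − 0.1369 = -0.0769; denominator = 1 − 0.1369 = 0.8631
φ_{22} = -0.0769 / 0.8631 = -0.089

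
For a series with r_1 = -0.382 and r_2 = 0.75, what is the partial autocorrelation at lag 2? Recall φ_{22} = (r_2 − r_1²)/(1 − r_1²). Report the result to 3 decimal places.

0.707

φ_{22} = (r_2 − r_1²) / (1 − r_1²)
r_1² = (-0.382)² = 0.145924
Numerator = 0.75 − 0.1459 = 0.6041; denominator = 1 − 0.1459 = 0.8541
φ_{22} = 0.6041 / 0.8541 = 0.707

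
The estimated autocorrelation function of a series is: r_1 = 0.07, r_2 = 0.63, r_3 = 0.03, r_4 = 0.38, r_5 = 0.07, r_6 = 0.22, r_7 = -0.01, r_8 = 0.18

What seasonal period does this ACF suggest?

The largest autocorrelation is r_2 = 0.63, with weaker echoes at lags 4 (0.38), 6 (0.22) and 8 (0.18); the remaining lags stay at or below 0.07.
The dominant spike at lag 2 indicates a seasonal period of 2.

2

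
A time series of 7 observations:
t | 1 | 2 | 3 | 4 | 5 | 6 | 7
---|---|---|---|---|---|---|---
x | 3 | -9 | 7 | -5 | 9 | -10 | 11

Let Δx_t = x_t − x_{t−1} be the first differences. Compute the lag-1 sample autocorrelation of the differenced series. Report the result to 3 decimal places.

-0.795

First differences Δx: -12, 16, -12, 14, -19, 21
Mean of differences = 1.3333
Numerator Σ(Δx_t−Δx̄)(Δx_{t+1}−Δx̄) = -1217.4444
Denominator Σ(Δx_t−Δx̄)² = 1531.3333
r_1(Δx) = -1217.4444 / 1531.3333 = -0.795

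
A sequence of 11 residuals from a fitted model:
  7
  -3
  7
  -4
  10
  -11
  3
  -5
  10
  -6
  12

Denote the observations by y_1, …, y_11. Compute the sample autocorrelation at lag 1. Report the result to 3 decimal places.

-0.732

Mean ȳ = (7 − 3 + 7 − 4 + 10 − 11 + 3 − 5 + 10 − 6 + 12)/11 = 1.8182
Numerator Σ_{t=1}^{10}(y_t−ȳ)(y_{t+1}−ȳ) = -455.1240
Denominator Σ(y_t−ȳ)² = 621.6364
r_1 = -455.1240 / 621.6364 = -0.732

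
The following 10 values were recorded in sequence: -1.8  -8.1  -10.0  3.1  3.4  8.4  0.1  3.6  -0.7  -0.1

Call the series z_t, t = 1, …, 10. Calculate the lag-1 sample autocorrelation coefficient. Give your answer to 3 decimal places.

Mean z̄ = (-1.8 − 8.1 − 10.0 + 3.1 + 3.4 + 8.4 + 0.1 + 3.6 − 0.7 − 0.1)/10 = -0.2100
Numerator Σ_{t=1}^{9}(z_t−z̄)(z_{t+1}−z̄) = 102.3439
Denominator Σ(z_t−z̄)² = 273.6090
r_1 = 102.3439 / 273.6090 = 0.374

0.374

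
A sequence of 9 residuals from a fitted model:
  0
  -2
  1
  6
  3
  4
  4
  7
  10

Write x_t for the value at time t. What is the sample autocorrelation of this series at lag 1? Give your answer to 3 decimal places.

0.457

Mean x̄ = (0 − 2 + 1 + 6 + 3 + 4 + 4 + 7 + 10)/9 = 3.6667
Numerator Σ_{t=1}^{8}(x_t−x̄)(x_{t+1}−x̄) = 50.2222
Denominator Σ(x_t−x̄)² = 110.0000
r_1 = 50.2222 / 110.0000 = 0.457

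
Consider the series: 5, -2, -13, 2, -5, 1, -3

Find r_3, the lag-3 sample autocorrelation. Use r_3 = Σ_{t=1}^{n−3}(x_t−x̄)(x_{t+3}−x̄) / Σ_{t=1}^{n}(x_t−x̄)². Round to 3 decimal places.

Mean x̄ = (5 − 2 − 13 + 2 − 5 + 1 − 3)/7 = -2.1429
Σ(x_t−x̄)(x_{t+3}−x̄) = (29.5918) + (-0.4082) + (-34.1224) + (-3.5510) = -8.4898
Denominator Σ(x_t−x̄)² = 204.8571
r_3 = -8.4898 / 204.8571 = -0.041

-0.041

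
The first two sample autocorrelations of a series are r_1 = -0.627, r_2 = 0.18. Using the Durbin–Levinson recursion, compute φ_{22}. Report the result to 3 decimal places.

φ_{22} = (r_2 − r_1²) / (1 − r_1²)
r_1² = (-0.627)² = 0.393129
Numerator = 0.18 − 0.3931 = -0.2131; denominator = 1 − 0.3931 = 0.6069
φ_{22} = -0.2131 / 0.6069 = -0.351

-0.351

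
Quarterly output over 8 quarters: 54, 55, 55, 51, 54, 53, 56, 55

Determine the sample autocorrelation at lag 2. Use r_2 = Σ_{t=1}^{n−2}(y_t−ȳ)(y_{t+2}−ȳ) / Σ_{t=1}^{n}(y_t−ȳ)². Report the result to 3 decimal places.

-0.039

Mean ȳ = (54 + 55 + 55 + 51 + 54 + 53 + 56 + 55)/8 = 54.1250
Deviations from mean: -0.1250, 0.8750, 0.8750, -3.1250, -0.1250, -1.1250, 1.8750, 0.8750
Σ(y_t−ȳ)(y_{t+2}−ȳ) = (-0.1094) + (-2.7344) + (-0.1094) + (3.5156) + (-0.2344) + (-0.9844) = -0.6563
Denominator Σ(y_t−ȳ)² = 16.8750
r_2 = -0.6563 / 16.8750 = -0.039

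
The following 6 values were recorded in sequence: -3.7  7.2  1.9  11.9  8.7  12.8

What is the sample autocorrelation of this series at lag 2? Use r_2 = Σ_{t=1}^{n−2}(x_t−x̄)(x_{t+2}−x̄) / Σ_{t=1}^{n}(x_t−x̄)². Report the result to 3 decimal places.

Mean x̄ = (-3.7 + 7.2 + 1.9 + 11.9 + 8.7 + 12.8)/6 = 6.4667
Deviations from mean: -10.1667, 0.7333, -4.5667, 5.4333, 2.2333, 6.3333
Σ(x_t−x̄)(x_{t+2}−x̄) = (46.4278) + (3.9844) + (-10.1989) + (34.4111) = 74.6244
Denominator Σ(x_t−x̄)² = 199.3733
r_2 = 74.6244 / 199.3733 = 0.374

0.374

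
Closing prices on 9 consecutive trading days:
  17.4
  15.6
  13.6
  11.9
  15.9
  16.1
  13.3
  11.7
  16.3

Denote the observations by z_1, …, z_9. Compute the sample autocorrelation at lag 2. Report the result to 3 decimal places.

-0.558

Mean z̄ = (17.4 + 15.6 + 13.6 + 11.9 + 15.9 + 16.1 + 13.3 + 11.7 + 16.3)/9 = 14.6444
Σ(z_t−z̄)(z_{t+2}−z̄) = (-2.8780) + (-2.6225) + (-1.3114) + (-3.9947) + (-1.6880) + (-4.2858) + (-2.2258) = -19.0062
Denominator Σ(z_t−z̄)² = 34.0422
r_2 = -19.0062 / 34.0422 = -0.558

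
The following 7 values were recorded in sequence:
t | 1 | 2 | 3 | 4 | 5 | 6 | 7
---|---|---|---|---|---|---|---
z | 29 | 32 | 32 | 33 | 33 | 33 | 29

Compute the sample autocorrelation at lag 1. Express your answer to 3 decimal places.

Mean z̄ = (29 + 32 + 32 + 33 + 33 + 33 + 29)/7 = 31.5714
Deviations from mean: -2.5714, 0.4286, 0.4286, 1.4286, 1.4286, 1.4286, -2.5714
Numerator Σ_{t=1}^{6}(z_t−z̄)(z_{t+1}−z̄) = 0.1020
Denominator Σ(z_t−z̄)² = 19.7143
r_1 = 0.1020 / 19.7143 = 0.005

0.005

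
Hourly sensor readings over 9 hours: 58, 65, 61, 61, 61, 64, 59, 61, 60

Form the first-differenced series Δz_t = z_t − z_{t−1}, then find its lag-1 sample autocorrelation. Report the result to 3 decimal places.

First differences Δz: 7, -4, 0, 0, 3, -5, 2, -1
Mean of differences = 0.2500
Numerator Σ(Δz_t−Δz̄)(Δz_{t+1}−Δz̄) = -54.0625
Denominator Σ(Δz_t−Δz̄)² = 103.5000
r_1(Δz) = -54.0625 / 103.5000 = -0.522

-0.522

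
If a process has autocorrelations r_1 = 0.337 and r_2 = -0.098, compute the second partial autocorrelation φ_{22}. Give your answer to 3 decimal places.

-0.239

φ_{22} = (r_2 − r_1²) / (1 − r_1²)
r_1² = (0.337)² = 0.113569
Numerator = -0.098 − 0.1136 = -0.2116; denominator = 1 − 0.1136 = 0.8864
φ_{22} = -0.2116 / 0.8864 = -0.239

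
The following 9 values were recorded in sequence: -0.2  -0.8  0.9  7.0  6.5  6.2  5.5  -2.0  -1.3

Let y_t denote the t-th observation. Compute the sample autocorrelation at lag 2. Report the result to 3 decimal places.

Mean ȳ = (-0.2 − 0.8 + 0.9 + 7.0 + 6.5 + 6.2 + 5.5 − 2.0 − 1.3)/9 = 2.4222
Σ(y_t−ȳ)(y_{t+2}−ȳ) = (3.9916) + (-14.7506) + (-6.2073) + (17.2938) + (12.5505) + (-16.7062) + (-11.4562) = -15.2843
Denominator Σ(y_t−ȳ)² = 114.3156
r_2 = -15.2843 / 114.3156 = -0.134

-0.134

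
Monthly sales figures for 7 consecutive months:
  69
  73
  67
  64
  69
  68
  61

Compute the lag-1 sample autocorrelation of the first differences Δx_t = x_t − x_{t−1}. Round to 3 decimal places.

-0.219

First differences Δx: 4, -6, -3, 5, -1, -7
Mean of differences = -1.3333
Numerator Σ(Δx_t−Δx̄)(Δx_{t+1}−Δx̄) = -27.4444
Denominator Σ(Δx_t−Δx̄)² = 125.3333
r_1(Δx) = -27.4444 / 125.3333 = -0.219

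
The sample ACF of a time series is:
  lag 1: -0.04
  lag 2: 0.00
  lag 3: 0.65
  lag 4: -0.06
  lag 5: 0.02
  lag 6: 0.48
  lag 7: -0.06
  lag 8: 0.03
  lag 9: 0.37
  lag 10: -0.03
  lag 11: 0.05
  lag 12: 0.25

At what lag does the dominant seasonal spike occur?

The largest autocorrelation is r_3 = 0.65, with weaker echoes at lags 6 (0.48), 9 (0.37) and 12 (0.25); the remaining lags stay at or below 0.05.
The dominant spike at lag 3 indicates a seasonal period of 3.

3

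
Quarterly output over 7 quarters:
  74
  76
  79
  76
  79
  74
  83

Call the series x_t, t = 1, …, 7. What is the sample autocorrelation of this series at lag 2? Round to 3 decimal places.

0.205

Mean x̄ = (74 + 76 + 79 + 76 + 79 + 74 + 83)/7 = 77.2857
Deviations from mean: -3.2857, -1.2857, 1.7143, -1.2857, 1.7143, -3.2857, 5.7143
Σ(x_t−x̄)(x_{t+2}−x̄) = (-5.6327) + (1.6531) + (2.9388) + (4.2245) + (9.7959) = 12.9796
Denominator Σ(x_t−x̄)² = 63.4286
r_2 = 12.9796 / 63.4286 = 0.205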